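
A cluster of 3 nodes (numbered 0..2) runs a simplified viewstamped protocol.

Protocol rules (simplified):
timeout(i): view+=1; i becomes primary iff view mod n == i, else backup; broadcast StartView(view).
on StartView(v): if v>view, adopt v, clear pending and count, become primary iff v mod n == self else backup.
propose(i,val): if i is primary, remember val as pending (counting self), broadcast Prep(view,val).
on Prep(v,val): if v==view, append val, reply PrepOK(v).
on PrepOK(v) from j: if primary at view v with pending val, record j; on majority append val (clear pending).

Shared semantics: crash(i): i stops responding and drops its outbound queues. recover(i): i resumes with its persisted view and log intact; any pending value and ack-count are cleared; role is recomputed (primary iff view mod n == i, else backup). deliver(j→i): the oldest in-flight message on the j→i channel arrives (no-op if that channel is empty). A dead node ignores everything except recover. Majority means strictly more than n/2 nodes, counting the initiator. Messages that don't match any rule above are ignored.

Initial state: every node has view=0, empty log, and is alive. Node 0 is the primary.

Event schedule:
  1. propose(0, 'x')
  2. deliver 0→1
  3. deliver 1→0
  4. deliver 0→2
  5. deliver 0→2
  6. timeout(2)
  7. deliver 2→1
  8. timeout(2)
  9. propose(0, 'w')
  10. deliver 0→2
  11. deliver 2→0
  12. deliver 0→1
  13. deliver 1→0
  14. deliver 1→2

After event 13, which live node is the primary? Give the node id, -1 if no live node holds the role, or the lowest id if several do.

[1] propose(0,'x') → ∅
[2] deliver 0→1 → N1(back v0 [x])
[3] deliver 1→0 → N0(prim v0 [x])
[4] deliver 0→2 → N2(back v0 [x])
[5] deliver 0→2 → ∅
[6] timeout(2) → N2(back v1 [x])
[7] deliver 2→1 → N1(prim v1 [x])
[8] timeout(2) → N2(prim v2 [x])
[9] propose(0,'w') → ∅
[10] deliver 0→2 → ∅
[11] deliver 2→0 → N0(prim v0 [x,w])
[12] deliver 0→1 → ∅
[13] deliver 1→0 → ∅

0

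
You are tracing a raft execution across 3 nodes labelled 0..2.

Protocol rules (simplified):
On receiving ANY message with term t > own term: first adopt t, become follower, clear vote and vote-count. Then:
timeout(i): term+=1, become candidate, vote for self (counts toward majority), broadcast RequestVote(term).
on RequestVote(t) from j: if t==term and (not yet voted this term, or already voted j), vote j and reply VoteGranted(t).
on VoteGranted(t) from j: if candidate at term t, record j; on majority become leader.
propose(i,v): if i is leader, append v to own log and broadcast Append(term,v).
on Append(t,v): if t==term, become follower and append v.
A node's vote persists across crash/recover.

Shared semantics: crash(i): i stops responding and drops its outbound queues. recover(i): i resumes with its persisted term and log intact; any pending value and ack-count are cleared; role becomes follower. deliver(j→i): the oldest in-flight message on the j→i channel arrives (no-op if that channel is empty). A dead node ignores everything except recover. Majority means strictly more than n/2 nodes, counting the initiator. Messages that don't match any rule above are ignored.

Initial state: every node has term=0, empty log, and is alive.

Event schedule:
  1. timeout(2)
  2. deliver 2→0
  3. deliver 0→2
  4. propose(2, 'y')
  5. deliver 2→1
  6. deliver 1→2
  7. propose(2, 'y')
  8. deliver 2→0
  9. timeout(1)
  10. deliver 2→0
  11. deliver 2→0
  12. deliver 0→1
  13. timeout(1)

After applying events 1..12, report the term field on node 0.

[1] timeout(2) → N2(cand t1 [-])
[2] deliver 2→0 → N0(foll t1 [-])
[3] deliver 0→2 → N2(lead t1 [-])
[4] propose(2,'y') → N2(lead t1 [y])
[5] deliver 2→1 → N1(foll t1 [-])
[6] deliver 1→2 → ∅
[7] propose(2,'y') → N2(lead t1 [y,y])
[8] deliver 2→0 → N0(foll t1 [y])
[9] timeout(1) → N1(cand t2 [-])
[10] deliver 2→0 → N0(foll t1 [y,y])
[11] deliver 2→0 → ∅
[12] deliver 0→1 → ∅

1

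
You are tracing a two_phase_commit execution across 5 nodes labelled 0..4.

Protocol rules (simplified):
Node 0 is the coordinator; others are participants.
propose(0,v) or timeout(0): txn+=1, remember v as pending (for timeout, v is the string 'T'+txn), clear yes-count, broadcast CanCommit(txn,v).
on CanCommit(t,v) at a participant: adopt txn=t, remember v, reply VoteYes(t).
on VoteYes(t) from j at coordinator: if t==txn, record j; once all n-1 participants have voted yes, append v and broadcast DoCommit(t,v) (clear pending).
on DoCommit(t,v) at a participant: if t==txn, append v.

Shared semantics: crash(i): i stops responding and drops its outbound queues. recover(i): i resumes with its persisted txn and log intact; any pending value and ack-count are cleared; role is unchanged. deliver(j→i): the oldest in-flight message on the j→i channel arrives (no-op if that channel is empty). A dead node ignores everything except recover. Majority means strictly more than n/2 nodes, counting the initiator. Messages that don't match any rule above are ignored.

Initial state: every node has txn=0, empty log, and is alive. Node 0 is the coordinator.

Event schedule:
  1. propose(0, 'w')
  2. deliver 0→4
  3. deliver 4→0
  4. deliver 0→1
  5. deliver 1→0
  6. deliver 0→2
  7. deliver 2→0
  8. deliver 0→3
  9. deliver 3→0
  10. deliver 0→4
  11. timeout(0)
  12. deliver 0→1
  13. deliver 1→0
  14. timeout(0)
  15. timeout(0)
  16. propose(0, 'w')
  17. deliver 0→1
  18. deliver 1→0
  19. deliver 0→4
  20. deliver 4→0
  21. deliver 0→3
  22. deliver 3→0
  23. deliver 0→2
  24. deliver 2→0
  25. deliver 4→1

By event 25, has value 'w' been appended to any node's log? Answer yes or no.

[1] propose(0,'w') → N0(coor t1 [-])
[2] deliver 0→4 → N4(part t1 [-])
[3] deliver 4→0 → ∅
[4] deliver 0→1 → N1(part t1 [-])
[5] deliver 1→0 → ∅
[6] deliver 0→2 → N2(part t1 [-])
[7] deliver 2→0 → ∅
[8] deliver 0→3 → N3(part t1 [-])
[9] deliver 3→0 → N0(coor t1 [w])
[10] deliver 0→4 → N4(part t1 [w])
[11] timeout(0) → N0(coor t2 [w])
[12] deliver 0→1 → N1(part t1 [w])
[13] deliver 1→0 → ∅
[14] timeout(0) → N0(coor t3 [w])
[15] timeout(0) → N0(coor t4 [w])
[16] propose(0,'w') → N0(coor t5 [w])
[17] deliver 0→1 → N1(part t2 [w])
[18] deliver 1→0 → ∅
[19] deliver 0→4 → N4(part t2 [w])
[20] deliver 4→0 → ∅
[21] deliver 0→3 → N3(part t1 [w])
[22] deliver 3→0 → ∅
[23] deliver 0→2 → N2(part t1 [w])
[24] deliver 2→0 → ∅
[25] deliver 4→1 → ∅

yes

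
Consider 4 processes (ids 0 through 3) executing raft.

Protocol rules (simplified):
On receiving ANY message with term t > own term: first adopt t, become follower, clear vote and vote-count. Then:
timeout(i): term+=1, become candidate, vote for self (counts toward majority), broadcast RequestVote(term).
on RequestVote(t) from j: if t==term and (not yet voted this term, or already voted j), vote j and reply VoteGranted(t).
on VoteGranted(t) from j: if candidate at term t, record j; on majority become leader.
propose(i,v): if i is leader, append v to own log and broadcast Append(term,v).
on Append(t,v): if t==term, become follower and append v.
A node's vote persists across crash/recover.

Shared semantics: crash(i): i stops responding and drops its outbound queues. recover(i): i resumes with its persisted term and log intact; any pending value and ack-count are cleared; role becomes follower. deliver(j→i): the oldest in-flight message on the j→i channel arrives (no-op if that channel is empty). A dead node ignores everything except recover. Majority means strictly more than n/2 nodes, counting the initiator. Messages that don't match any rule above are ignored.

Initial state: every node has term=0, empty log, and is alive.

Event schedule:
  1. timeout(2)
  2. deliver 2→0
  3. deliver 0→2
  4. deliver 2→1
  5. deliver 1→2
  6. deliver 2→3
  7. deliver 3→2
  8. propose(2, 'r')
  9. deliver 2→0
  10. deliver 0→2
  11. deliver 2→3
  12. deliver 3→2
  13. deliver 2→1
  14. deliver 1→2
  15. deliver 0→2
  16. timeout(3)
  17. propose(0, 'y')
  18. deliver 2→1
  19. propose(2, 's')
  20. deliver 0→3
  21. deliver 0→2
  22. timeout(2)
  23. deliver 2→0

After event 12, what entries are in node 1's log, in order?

[1] timeout(2) → N2(cand t1 [-])
[2] deliver 2→0 → N0(foll t1 [-])
[3] deliver 0→2 → ∅
[4] deliver 2→1 → N1(foll t1 [-])
[5] deliver 1→2 → N2(lead t1 [-])
[6] deliver 2→3 → N3(foll t1 [-])
[7] deliver 3→2 → ∅
[8] propose(2,'r') → N2(lead t1 [r])
[9] deliver 2→0 → N0(foll t1 [r])
[10] deliver 0→2 → ∅
[11] deliver 2→3 → N3(foll t1 [r])
[12] deliver 3→2 → ∅

empty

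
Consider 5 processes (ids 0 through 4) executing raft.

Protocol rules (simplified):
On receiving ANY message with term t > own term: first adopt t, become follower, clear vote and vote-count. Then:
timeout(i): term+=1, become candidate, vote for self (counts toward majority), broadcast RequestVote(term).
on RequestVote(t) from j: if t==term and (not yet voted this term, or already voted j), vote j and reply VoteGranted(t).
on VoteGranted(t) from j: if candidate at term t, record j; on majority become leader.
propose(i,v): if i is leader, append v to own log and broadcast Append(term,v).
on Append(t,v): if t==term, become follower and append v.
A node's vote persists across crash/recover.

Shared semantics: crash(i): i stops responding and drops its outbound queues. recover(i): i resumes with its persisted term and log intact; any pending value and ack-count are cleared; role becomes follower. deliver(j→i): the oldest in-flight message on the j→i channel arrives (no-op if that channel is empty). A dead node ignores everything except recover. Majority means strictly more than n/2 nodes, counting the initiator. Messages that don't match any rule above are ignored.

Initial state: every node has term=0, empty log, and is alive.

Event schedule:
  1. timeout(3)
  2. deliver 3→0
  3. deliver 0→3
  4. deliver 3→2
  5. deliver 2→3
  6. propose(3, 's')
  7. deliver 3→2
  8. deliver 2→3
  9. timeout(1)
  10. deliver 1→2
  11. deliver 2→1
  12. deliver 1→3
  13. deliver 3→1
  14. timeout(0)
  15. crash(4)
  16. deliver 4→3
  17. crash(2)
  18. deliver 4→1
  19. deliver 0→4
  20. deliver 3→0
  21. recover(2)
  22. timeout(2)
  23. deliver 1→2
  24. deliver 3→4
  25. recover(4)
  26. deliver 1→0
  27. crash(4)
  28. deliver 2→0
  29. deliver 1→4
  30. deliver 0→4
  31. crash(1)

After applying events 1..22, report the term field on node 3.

step 1 timeout(3): 3={cand,t=1,log=-}
step 2 deliver 3→0: 0={foll,t=1,log=-}
step 3 deliver 0→3: —
step 4 deliver 3→2: 2={foll,t=1,log=-}
step 5 deliver 2→3: 3={lead,t=1,log=-}
step 6 propose(3,'s'): 3={lead,t=1,log=s}
step 7 deliver 3→2: 2={foll,t=1,log=s}
step 8 deliver 2→3: —
step 9 timeout(1): 1={cand,t=1,log=-}
step 10 deliver 1→2: —
step 11 deliver 2→1: —
step 12 deliver 1→3: —
step 13 deliver 3→1: —
step 14 timeout(0): 0={cand,t=2,log=-}
step 15 crash(4): 4={✗foll,t=0,log=-}
step 16 deliver 4→3: —
step 17 crash(2): 2={✗foll,t=1,log=s}
step 18 deliver 4→1: —
step 19 deliver 0→4: —
step 20 deliver 3→0: —
step 21 recover(2): 2={foll,t=1,log=s}
step 22 timeout(2): 2={cand,t=2,log=s}

1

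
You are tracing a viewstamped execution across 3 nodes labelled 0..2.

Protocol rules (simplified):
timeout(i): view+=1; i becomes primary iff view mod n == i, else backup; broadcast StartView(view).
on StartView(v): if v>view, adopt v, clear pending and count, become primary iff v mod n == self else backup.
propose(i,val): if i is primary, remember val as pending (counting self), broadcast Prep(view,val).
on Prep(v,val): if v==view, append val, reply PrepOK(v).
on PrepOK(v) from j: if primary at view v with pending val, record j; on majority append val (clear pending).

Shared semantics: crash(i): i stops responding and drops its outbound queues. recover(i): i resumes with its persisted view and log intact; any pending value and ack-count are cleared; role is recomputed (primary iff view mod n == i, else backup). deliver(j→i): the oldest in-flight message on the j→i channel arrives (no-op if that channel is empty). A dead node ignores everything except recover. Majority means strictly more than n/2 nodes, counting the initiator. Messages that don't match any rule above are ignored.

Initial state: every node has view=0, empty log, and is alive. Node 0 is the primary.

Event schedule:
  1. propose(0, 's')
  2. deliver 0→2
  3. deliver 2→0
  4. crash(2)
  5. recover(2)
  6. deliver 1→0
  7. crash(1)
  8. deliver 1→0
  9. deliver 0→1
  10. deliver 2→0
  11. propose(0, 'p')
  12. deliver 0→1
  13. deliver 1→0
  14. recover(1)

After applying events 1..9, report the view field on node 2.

step 1 propose(0,'s'): —
step 2 deliver 0→2: 2={back,v=0,log=s}
step 3 deliver 2→0: 0={prim,v=0,log=s}
step 4 crash(2): 2={✗back,v=0,log=s}
step 5 recover(2): 2={back,v=0,log=s}
step 6 deliver 1→0: —
step 7 crash(1): 1={✗back,v=0,log=-}
step 8 deliver 1→0: —
step 9 deliver 0→1: —

0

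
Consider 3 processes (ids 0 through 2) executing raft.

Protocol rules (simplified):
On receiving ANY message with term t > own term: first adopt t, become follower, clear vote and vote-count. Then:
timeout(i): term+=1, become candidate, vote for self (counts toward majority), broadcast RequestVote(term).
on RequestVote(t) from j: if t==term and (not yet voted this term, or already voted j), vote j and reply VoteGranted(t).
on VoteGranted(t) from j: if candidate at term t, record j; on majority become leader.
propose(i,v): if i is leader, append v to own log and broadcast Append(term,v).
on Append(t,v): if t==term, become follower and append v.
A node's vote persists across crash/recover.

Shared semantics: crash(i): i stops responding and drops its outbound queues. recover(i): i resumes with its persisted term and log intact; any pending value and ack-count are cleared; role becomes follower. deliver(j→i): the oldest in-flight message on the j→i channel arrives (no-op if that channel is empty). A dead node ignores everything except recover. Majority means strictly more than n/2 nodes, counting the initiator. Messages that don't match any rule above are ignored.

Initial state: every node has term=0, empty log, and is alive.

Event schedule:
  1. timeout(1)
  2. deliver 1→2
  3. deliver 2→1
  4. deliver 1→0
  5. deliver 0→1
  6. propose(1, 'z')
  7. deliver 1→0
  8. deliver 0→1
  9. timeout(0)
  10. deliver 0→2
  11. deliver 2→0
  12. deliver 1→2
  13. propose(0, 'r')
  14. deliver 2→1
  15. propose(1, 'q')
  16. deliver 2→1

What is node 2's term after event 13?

2

[1] timeout(1) → N1(cand t1 [-])
[2] deliver 1→2 → N2(foll t1 [-])
[3] deliver 2→1 → N1(lead t1 [-])
[4] deliver 1→0 → N0(foll t1 [-])
[5] deliver 0→1 → ∅
[6] propose(1,'z') → N1(lead t1 [z])
[7] deliver 1→0 → N0(foll t1 [z])
[8] deliver 0→1 → ∅
[9] timeout(0) → N0(cand t2 [z])
[10] deliver 0→2 → N2(foll t2 [-])
[11] deliver 2→0 → N0(lead t2 [z])
[12] deliver 1→2 → ∅
[13] propose(0,'r') → N0(lead t2 [z,r])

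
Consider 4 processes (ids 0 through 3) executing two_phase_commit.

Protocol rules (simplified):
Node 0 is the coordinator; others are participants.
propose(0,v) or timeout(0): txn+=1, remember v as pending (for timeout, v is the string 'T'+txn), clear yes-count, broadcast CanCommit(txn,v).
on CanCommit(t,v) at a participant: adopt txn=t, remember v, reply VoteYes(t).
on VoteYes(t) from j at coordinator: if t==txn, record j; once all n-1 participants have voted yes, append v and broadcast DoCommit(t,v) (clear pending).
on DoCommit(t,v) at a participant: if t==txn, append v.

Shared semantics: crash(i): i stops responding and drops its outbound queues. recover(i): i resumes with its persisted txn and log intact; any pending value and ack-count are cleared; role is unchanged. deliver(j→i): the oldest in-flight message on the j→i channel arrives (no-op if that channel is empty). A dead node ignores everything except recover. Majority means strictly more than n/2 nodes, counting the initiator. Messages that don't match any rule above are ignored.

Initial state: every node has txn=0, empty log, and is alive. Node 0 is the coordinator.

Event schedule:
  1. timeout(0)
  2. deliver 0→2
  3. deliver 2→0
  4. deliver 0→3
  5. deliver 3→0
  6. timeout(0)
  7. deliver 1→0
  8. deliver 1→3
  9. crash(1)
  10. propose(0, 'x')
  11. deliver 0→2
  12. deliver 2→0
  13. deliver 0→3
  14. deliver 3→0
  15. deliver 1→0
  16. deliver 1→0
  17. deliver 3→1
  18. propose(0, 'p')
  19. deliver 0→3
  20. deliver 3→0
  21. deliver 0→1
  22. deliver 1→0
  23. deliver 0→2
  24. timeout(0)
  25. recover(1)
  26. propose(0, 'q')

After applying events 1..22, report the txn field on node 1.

0

1. timeout(0):  <0:coor t1 ->
2. deliver 0→2:  <2:part t1 ->
3. deliver 2→0:  nop
4. deliver 0→3:  <3:part t1 ->
5. deliver 3→0:  nop
6. timeout(0):  <0:coor t2 ->
7. deliver 1→0:  nop
8. deliver 1→3:  nop
9. crash(1):  <1:✗part t0 ->
10. propose(0,'x'):  <0:coor t3 ->
11. deliver 0→2:  <2:part t2 ->
12. deliver 2→0:  nop
13. deliver 0→3:  <3:part t2 ->
14. deliver 3→0:  nop
15. deliver 1→0:  nop
16. deliver 1→0:  nop
17. deliver 3→1:  nop
18. propose(0,'p'):  <0:coor t4 ->
19. deliver 0→3:  <3:part t3 ->
20. deliver 3→0:  nop
21. deliver 0→1:  nop
22. deliver 1→0:  nop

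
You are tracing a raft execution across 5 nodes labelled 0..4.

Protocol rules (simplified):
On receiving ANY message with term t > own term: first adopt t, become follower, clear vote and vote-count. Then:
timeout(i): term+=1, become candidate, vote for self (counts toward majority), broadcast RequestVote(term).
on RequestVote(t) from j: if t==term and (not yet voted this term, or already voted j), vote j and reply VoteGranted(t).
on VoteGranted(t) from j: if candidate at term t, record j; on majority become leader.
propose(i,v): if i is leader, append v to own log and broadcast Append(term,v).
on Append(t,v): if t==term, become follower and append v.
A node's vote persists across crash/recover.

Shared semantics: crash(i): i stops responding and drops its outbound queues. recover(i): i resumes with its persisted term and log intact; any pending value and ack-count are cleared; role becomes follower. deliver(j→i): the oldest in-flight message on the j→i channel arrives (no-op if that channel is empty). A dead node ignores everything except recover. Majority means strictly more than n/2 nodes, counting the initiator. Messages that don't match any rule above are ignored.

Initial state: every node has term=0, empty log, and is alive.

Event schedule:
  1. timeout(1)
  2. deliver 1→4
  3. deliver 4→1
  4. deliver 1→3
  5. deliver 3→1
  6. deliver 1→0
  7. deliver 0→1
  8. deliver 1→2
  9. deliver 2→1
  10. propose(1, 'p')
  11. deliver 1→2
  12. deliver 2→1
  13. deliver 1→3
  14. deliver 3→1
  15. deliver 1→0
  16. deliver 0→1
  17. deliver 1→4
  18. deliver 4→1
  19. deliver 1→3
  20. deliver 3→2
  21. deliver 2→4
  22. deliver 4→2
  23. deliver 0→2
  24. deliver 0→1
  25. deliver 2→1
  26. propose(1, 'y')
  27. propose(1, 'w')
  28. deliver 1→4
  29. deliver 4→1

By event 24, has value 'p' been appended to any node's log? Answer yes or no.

yes

e1 timeout(1): 1[cand,t=1,-]
e2 deliver 1→4: 4[foll,t=1,-]
e3 deliver 4→1: ·
e4 deliver 1→3: 3[foll,t=1,-]
e5 deliver 3→1: 1[lead,t=1,-]
e6 deliver 1→0: 0[foll,t=1,-]
e7 deliver 0→1: ·
e8 deliver 1→2: 2[foll,t=1,-]
e9 deliver 2→1: ·
e10 propose(1,'p'): 1[lead,t=1,p]
e11 deliver 1→2: 2[foll,t=1,p]
e12 deliver 2→1: ·
e13 deliver 1→3: 3[foll,t=1,p]
e14 deliver 3→1: ·
e15 deliver 1→0: 0[foll,t=1,p]
e16 deliver 0→1: ·
e17 deliver 1→4: 4[foll,t=1,p]
e18 deliver 4→1: ·
e19 deliver 1→3: ·
e20 deliver 3→2: ·
e21 deliver 2→4: ·
e22 deliver 4→2: ·
e23 deliver 0→2: ·
e24 deliver 0→1: ·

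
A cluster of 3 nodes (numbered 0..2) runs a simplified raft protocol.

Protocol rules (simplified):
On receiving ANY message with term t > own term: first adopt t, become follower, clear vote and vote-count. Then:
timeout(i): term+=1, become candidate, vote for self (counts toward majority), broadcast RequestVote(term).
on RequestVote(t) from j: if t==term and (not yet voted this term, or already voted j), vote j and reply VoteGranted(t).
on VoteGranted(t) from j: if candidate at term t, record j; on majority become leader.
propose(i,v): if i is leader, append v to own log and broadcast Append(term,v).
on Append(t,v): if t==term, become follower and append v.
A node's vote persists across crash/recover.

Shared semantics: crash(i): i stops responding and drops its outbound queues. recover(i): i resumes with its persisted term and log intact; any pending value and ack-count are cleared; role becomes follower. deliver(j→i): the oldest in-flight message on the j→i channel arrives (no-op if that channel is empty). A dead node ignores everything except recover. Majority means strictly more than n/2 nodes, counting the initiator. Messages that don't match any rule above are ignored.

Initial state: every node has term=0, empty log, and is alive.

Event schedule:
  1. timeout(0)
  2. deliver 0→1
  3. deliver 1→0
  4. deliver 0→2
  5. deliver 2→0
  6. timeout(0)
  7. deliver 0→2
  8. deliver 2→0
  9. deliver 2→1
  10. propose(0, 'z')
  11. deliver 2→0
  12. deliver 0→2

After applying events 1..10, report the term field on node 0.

2

e1 timeout(0): 0[cand,t=1,-]
e2 deliver 0→1: 1[foll,t=1,-]
e3 deliver 1→0: 0[lead,t=1,-]
e4 deliver 0→2: 2[foll,t=1,-]
e5 deliver 2→0: ·
e6 timeout(0): 0[cand,t=2,-]
e7 deliver 0→2: 2[foll,t=2,-]
e8 deliver 2→0: 0[lead,t=2,-]
e9 deliver 2→1: ·
e10 propose(0,'z'): 0[lead,t=2,z]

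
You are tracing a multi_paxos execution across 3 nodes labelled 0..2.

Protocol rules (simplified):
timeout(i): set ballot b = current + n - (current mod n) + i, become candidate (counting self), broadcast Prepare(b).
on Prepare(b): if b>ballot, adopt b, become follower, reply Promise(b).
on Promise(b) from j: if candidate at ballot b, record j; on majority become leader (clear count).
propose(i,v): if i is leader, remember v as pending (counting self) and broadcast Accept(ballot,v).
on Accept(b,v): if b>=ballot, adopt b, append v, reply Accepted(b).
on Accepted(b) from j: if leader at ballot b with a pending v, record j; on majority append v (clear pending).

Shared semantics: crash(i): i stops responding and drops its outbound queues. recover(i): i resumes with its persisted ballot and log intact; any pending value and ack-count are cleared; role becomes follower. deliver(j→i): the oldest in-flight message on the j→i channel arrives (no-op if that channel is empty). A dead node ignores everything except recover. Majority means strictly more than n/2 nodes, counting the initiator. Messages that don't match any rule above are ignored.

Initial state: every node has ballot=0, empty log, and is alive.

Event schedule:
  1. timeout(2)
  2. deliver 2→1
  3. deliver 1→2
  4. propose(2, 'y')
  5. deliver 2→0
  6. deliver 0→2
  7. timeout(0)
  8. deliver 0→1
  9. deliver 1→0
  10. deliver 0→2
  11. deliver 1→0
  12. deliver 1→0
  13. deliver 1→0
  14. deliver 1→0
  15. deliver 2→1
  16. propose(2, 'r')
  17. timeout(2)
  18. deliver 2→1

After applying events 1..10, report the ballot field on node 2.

6

[1] timeout(2) → N2(cand b5 [-])
[2] deliver 2→1 → N1(foll b5 [-])
[3] deliver 1→2 → N2(lead b5 [-])
[4] propose(2,'y') → ∅
[5] deliver 2→0 → N0(foll b5 [-])
[6] deliver 0→2 → ∅
[7] timeout(0) → N0(cand b6 [-])
[8] deliver 0→1 → N1(foll b6 [-])
[9] deliver 1→0 → N0(lead b6 [-])
[10] deliver 0→2 → N2(foll b6 [-])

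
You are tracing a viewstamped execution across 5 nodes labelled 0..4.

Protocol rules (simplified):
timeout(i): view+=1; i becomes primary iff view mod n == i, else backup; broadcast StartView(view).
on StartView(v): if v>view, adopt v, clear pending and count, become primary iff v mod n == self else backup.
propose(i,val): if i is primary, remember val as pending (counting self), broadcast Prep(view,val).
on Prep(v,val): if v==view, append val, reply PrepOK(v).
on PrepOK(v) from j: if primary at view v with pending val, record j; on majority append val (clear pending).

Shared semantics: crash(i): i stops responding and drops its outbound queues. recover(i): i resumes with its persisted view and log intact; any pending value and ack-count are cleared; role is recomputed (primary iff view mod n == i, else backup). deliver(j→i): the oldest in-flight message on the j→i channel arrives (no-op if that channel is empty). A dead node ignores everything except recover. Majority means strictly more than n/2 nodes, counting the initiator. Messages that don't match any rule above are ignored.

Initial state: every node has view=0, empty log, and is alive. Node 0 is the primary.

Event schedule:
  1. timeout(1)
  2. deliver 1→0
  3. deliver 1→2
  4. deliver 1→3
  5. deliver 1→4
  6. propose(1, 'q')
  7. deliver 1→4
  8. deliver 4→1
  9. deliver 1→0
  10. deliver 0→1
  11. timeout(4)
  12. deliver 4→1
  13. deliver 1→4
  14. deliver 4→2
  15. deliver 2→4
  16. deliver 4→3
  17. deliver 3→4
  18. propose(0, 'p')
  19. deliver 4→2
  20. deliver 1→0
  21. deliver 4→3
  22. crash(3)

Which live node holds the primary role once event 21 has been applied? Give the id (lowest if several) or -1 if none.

2

1. timeout(1):  <1:prim v1 ->
2. deliver 1→0:  <0:back v1 ->
3. deliver 1→2:  <2:back v1 ->
4. deliver 1→3:  <3:back v1 ->
5. deliver 1→4:  <4:back v1 ->
6. propose(1,'q'):  nop
7. deliver 1→4:  <4:back v1 q>
8. deliver 4→1:  nop
9. deliver 1→0:  <0:back v1 q>
10. deliver 0→1:  <1:prim v1 q>
11. timeout(4):  <4:back v2 q>
12. deliver 4→1:  <1:back v2 q>
13. deliver 1→4:  nop
14. deliver 4→2:  <2:prim v2 ->
15. deliver 2→4:  nop
16. deliver 4→3:  <3:back v2 ->
17. deliver 3→4:  nop
18. propose(0,'p'):  nop
19. deliver 4→2:  nop
20. deliver 1→0:  nop
21. deliver 4→3:  nop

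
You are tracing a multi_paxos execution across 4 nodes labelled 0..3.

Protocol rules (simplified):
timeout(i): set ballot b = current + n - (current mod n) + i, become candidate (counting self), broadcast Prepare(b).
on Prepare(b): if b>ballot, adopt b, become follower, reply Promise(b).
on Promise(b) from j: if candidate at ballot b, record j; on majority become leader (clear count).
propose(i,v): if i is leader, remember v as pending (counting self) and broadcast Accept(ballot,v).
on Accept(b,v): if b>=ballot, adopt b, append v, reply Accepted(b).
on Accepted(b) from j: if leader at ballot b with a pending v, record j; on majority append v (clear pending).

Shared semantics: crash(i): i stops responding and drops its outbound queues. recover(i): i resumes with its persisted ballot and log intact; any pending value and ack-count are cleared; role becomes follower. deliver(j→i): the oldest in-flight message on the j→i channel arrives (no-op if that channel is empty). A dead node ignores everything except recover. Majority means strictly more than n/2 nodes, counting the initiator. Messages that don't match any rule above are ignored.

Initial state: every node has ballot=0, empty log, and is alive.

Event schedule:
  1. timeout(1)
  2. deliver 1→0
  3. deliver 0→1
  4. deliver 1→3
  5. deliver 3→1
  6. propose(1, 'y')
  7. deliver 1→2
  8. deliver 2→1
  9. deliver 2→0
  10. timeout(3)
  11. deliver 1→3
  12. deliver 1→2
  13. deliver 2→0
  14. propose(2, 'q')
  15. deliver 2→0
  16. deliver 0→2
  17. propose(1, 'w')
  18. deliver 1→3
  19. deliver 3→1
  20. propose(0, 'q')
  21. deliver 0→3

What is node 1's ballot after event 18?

e1 timeout(1): 1[cand,b=5,-]
e2 deliver 1→0: 0[foll,b=5,-]
e3 deliver 0→1: ·
e4 deliver 1→3: 3[foll,b=5,-]
e5 deliver 3→1: 1[lead,b=5,-]
e6 propose(1,'y'): ·
e7 deliver 1→2: 2[foll,b=5,-]
e8 deliver 2→1: ·
e9 deliver 2→0: ·
e10 timeout(3): 3[cand,b=11,-]
e11 deliver 1→3: ·
e12 deliver 1→2: 2[foll,b=5,y]
e13 deliver 2→0: ·
e14 propose(2,'q'): ·
e15 deliver 2→0: ·
e16 deliver 0→2: ·
e17 propose(1,'w'): ·
e18 deliver 1→3: ·

5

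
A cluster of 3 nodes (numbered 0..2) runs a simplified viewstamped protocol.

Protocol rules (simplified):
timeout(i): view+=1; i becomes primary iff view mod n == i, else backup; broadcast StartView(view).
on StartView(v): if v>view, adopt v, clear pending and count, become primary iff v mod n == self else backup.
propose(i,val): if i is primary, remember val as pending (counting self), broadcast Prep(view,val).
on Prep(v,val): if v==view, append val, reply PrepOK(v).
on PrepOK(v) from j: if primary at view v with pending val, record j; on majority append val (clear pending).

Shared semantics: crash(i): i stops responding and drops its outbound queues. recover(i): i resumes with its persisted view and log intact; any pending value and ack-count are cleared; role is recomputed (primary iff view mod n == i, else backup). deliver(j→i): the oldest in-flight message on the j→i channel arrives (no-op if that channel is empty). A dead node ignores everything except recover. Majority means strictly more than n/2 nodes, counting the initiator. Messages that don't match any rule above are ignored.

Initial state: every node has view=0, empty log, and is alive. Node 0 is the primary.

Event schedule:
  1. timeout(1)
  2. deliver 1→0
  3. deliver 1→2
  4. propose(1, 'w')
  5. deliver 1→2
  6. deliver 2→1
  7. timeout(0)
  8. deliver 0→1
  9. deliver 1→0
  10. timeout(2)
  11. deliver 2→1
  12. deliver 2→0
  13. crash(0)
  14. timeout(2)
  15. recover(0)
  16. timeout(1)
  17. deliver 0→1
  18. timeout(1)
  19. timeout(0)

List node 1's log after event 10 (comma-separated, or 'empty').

1. timeout(1):  <1:prim v1 ->
2. deliver 1→0:  <0:back v1 ->
3. deliver 1→2:  <2:back v1 ->
4. propose(1,'w'):  nop
5. deliver 1→2:  <2:back v1 w>
6. deliver 2→1:  <1:prim v1 w>
7. timeout(0):  <0:back v2 ->
8. deliver 0→1:  <1:back v2 w>
9. deliver 1→0:  nop
10. timeout(2):  <2:prim v2 w>

w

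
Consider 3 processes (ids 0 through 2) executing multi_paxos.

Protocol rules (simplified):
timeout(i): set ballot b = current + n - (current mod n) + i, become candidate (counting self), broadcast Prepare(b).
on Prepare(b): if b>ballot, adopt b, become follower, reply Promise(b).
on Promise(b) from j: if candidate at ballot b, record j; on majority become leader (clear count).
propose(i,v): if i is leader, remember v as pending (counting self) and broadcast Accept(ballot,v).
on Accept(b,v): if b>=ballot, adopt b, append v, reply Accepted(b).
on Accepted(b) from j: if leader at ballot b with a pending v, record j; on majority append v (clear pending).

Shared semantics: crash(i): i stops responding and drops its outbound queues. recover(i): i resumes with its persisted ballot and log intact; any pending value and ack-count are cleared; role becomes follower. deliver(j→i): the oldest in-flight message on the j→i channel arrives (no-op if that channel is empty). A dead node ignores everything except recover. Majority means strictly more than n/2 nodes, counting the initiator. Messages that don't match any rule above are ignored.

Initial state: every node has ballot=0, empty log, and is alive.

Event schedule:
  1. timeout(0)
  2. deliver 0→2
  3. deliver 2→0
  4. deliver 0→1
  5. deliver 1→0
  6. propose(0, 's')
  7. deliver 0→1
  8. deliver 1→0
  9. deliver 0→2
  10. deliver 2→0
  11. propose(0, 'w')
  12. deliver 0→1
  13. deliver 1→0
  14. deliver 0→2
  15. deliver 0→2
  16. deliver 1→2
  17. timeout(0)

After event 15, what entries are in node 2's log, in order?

s,w

e1 timeout(0): 0[cand,b=3,-]
e2 deliver 0→2: 2[foll,b=3,-]
e3 deliver 2→0: 0[lead,b=3,-]
e4 deliver 0→1: 1[foll,b=3,-]
e5 deliver 1→0: ·
e6 propose(0,'s'): ·
e7 deliver 0→1: 1[foll,b=3,s]
e8 deliver 1→0: 0[lead,b=3,s]
e9 deliver 0→2: 2[foll,b=3,s]
e10 deliver 2→0: ·
e11 propose(0,'w'): ·
e12 deliver 0→1: 1[foll,b=3,s,w]
e13 deliver 1→0: 0[lead,b=3,s,w]
e14 deliver 0→2: 2[foll,b=3,s,w]
e15 deliver 0→2: ·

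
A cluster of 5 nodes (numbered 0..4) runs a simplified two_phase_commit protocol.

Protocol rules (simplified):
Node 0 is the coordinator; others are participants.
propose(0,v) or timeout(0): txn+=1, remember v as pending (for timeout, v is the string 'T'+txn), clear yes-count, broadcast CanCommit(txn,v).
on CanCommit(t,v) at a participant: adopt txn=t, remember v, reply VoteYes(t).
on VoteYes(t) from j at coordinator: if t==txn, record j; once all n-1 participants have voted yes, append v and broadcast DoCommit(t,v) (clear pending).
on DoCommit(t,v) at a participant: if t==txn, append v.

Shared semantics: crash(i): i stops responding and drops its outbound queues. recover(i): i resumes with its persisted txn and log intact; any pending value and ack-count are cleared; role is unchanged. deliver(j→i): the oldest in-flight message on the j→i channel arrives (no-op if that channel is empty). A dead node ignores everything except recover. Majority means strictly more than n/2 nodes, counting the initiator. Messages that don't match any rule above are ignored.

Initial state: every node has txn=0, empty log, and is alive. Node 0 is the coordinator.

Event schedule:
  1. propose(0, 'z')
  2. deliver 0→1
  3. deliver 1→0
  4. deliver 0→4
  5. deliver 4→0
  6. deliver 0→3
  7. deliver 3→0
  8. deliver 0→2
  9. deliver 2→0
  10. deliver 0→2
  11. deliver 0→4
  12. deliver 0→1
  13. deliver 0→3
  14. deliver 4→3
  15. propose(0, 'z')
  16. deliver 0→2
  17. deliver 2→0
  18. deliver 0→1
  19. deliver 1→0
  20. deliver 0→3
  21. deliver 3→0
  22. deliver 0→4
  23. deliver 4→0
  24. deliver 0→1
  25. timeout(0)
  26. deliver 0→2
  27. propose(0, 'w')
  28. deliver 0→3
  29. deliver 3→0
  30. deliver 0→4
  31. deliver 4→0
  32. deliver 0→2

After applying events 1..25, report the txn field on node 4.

after 1 — propose(0,'z'): n0:coor/t1/[-]
after 2 — deliver 0→1: n1:part/t1/[-]
after 3 — deliver 1→0: ·
after 4 — deliver 0→4: n4:part/t1/[-]
after 5 — deliver 4→0: ·
after 6 — deliver 0→3: n3:part/t1/[-]
after 7 — deliver 3→0: ·
after 8 — deliver 0→2: n2:part/t1/[-]
after 9 — deliver 2→0: n0:coor/t1/[z]
after 10 — deliver 0→2: n2:part/t1/[z]
after 11 — deliver 0→4: n4:part/t1/[z]
after 12 — deliver 0→1: n1:part/t1/[z]
after 13 — deliver 0→3: n3:part/t1/[z]
after 14 — deliver 4→3: ·
after 15 — propose(0,'z'): n0:coor/t2/[z]
after 16 — deliver 0→2: n2:part/t2/[z]
after 17 — deliver 2→0: ·
after 18 — deliver 0→1: n1:part/t2/[z]
after 19 — deliver 1→0: ·
after 20 — deliver 0→3: n3:part/t2/[z]
after 21 — deliver 3→0: ·
after 22 — deliver 0→4: n4:part/t2/[z]
after 23 — deliver 4→0: n0:coor/t2/[z,z]
after 24 — deliver 0→1: n1:part/t2/[z,z]
after 25 — timeout(0): n0:coor/t3/[z,z]

2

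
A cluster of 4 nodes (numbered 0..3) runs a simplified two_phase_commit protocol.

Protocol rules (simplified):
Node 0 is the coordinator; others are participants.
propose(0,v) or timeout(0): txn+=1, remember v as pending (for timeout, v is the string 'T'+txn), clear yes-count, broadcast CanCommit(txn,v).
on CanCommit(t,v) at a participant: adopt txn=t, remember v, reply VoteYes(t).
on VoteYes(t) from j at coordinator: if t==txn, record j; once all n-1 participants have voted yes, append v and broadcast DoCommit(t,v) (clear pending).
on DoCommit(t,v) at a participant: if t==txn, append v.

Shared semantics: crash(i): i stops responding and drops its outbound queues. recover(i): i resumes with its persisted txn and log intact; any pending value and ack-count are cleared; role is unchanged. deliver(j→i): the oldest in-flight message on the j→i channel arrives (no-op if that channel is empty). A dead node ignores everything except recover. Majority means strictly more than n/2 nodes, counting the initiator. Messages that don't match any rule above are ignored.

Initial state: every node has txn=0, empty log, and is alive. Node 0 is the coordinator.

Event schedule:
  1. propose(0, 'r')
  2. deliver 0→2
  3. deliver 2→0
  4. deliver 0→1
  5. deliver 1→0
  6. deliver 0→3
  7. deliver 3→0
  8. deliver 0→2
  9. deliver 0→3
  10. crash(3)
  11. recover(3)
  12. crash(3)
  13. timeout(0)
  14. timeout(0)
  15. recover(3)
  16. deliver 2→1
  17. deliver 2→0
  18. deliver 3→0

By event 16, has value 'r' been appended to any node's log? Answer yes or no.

yes

e1 propose(0,'r'): 0[coor,t=1,-]
e2 deliver 0→2: 2[part,t=1,-]
e3 deliver 2→0: ·
e4 deliver 0→1: 1[part,t=1,-]
e5 deliver 1→0: ·
e6 deliver 0→3: 3[part,t=1,-]
e7 deliver 3→0: 0[coor,t=1,r]
e8 deliver 0→2: 2[part,t=1,r]
e9 deliver 0→3: 3[part,t=1,r]
e10 crash(3): 3[✗part,t=1,r]
e11 recover(3): 3[part,t=1,r]
e12 crash(3): 3[✗part,t=1,r]
e13 timeout(0): 0[coor,t=2,r]
e14 timeout(0): 0[coor,t=3,r]
e15 recover(3): 3[part,t=1,r]
e16 deliver 2→1: ·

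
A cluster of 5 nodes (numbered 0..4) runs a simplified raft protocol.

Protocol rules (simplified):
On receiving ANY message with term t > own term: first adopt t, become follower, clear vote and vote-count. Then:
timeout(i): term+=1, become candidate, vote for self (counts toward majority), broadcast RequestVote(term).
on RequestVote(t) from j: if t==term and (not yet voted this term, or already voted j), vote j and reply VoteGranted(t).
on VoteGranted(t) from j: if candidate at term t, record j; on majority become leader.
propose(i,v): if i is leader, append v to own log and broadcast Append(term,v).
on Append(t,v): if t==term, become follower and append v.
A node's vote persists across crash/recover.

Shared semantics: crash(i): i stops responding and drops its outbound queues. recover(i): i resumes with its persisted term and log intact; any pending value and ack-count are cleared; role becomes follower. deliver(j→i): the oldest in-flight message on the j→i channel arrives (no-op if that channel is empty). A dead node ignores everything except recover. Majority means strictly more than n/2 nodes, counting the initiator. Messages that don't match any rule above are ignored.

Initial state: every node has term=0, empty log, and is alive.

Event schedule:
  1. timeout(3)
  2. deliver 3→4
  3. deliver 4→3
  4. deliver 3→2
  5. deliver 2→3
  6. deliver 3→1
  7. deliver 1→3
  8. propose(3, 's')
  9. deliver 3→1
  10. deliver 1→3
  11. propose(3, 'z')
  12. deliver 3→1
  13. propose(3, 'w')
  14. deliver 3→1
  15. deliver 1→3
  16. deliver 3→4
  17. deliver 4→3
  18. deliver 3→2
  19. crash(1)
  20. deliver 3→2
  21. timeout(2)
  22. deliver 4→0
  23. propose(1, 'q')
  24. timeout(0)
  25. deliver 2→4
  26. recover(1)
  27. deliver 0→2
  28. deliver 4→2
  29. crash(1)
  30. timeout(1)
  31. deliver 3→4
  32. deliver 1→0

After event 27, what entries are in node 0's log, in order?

empty

[1] timeout(3) → N3(cand t1 [-])
[2] deliver 3→4 → N4(foll t1 [-])
[3] deliver 4→3 → ∅
[4] deliver 3→2 → N2(foll t1 [-])
[5] deliver 2→3 → N3(lead t1 [-])
[6] deliver 3→1 → N1(foll t1 [-])
[7] deliver 1→3 → ∅
[8] propose(3,'s') → N3(lead t1 [s])
[9] deliver 3→1 → N1(foll t1 [s])
[10] deliver 1→3 → ∅
[11] propose(3,'z') → N3(lead t1 [s,z])
[12] deliver 3→1 → N1(foll t1 [s,z])
[13] propose(3,'w') → N3(lead t1 [s,z,w])
[14] deliver 3→1 → N1(foll t1 [s,z,w])
[15] deliver 1→3 → ∅
[16] deliver 3→4 → N4(foll t1 [s])
[17] deliver 4→3 → ∅
[18] deliver 3→2 → N2(foll t1 [s])
[19] crash(1) → N1(✗foll t1 [s,z,w])
[20] deliver 3→2 → N2(foll t1 [s,z])
[21] timeout(2) → N2(cand t2 [s,z])
[22] deliver 4→0 → ∅
[23] propose(1,'q') → ∅
[24] timeout(0) → N0(cand t1 [-])
[25] deliver 2→4 → N4(foll t2 [s])
[26] recover(1) → N1(foll t1 [s,z,w])
[27] deliver 0→2 → ∅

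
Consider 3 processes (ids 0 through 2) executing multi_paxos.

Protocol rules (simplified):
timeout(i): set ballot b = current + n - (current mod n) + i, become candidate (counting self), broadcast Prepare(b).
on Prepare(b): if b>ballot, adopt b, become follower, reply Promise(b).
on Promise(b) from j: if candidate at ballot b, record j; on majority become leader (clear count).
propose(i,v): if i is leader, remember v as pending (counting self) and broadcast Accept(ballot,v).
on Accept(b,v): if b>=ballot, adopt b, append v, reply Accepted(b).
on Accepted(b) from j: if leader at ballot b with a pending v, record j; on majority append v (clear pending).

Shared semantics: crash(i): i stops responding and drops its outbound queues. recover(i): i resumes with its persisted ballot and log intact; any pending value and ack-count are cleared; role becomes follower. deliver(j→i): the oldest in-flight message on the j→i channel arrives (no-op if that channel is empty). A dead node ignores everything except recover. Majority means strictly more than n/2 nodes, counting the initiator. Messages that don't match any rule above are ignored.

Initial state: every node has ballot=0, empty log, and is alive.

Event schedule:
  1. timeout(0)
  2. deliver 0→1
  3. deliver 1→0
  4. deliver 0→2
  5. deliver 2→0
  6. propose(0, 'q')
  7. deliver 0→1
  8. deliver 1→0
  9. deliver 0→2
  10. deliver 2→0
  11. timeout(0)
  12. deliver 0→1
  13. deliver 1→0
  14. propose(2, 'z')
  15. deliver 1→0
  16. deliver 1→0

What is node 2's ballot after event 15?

[1] timeout(0) → N0(cand b3 [-])
[2] deliver 0→1 → N1(foll b3 [-])
[3] deliver 1→0 → N0(lead b3 [-])
[4] deliver 0→2 → N2(foll b3 [-])
[5] deliver 2→0 → ∅
[6] propose(0,'q') → ∅
[7] deliver 0→1 → N1(foll b3 [q])
[8] deliver 1→0 → N0(lead b3 [q])
[9] deliver 0→2 → N2(foll b3 [q])
[10] deliver 2→0 → ∅
[11] timeout(0) → N0(cand b6 [q])
[12] deliver 0→1 → N1(foll b6 [q])
[13] deliver 1→0 → N0(lead b6 [q])
[14] propose(2,'z') → ∅
[15] deliver 1→0 → ∅

3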